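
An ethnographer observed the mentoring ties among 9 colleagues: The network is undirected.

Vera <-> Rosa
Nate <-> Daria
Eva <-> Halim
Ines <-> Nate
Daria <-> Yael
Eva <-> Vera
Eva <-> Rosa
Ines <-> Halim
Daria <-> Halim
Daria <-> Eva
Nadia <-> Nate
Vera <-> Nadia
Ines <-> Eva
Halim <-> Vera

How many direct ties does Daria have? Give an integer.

Daria is directly tied to Eva, Halim, Nate, and Yael. That is 4 neighbors, so the degree of Daria is 4.

4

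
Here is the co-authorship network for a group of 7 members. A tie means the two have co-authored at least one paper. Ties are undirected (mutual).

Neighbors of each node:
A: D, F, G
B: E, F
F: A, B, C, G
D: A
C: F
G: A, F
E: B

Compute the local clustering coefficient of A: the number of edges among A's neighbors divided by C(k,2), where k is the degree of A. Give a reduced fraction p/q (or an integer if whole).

1/3

A's neighbors: D, F, and G (k = 3).
Possible neighbor pairs: C(3,2) = 3. Edges among them: F–G → e = 1.
Clustering(A) = 1/3.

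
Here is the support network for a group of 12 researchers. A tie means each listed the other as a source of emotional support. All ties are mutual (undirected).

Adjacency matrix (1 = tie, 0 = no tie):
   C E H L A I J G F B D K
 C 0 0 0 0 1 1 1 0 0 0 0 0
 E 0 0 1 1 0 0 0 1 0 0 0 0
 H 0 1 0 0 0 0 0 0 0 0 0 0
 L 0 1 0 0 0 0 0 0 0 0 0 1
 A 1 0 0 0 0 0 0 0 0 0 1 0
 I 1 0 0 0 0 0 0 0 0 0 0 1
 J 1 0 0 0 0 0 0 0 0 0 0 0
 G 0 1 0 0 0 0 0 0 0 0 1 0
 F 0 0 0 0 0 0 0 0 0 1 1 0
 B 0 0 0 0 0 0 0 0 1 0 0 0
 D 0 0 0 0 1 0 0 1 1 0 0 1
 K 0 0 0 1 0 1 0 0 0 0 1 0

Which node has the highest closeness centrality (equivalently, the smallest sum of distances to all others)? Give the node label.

D

Farness (sum of distances to all others) for each node — A:25, B:38, C:29, D:20, E:29, F:28, G:25, H:39, I:27, J:39, K:22, L:27.
The smallest farness is 20, for D, so D has the highest closeness.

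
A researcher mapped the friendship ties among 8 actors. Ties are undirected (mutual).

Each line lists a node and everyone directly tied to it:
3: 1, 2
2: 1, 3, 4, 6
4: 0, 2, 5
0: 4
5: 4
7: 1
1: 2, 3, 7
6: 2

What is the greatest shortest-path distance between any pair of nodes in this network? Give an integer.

4

Eccentricity of each node (its greatest distance to any other): 0:4, 1:3, 2:2, 3:3, 4:3, 5:4, 6:3, 7:4.
The maximum eccentricity is 4, realized for instance by the pair 7–0 via 7 – 1 – 2 – 4 – 0. So the diameter is 4.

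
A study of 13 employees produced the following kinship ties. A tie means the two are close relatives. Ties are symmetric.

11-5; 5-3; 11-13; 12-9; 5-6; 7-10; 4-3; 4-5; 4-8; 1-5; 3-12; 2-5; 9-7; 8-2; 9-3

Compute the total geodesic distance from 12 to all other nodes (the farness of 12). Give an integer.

30

Distances from 12: 1:3, 2:3, 3:1, 4:2, 5:2, 6:3, 7:2, 8:3, 9:1, 10:3, 11:3, 13:4.
Sum = 3 + 3 + 1 + 2 + 2 + 3 + 2 + 3 + 1 + 3 + 3 + 4 = 30.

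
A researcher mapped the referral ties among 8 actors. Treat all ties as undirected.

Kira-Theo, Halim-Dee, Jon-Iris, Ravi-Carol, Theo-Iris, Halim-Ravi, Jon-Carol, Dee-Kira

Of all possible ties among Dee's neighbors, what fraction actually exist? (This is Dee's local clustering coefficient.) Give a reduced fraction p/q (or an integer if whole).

0

Dee's neighbors: Halim and Kira (k = 2).
Possible neighbor pairs: C(2,2) = 1. Edges among them: none → e = 0.
Clustering(Dee) = 0/1.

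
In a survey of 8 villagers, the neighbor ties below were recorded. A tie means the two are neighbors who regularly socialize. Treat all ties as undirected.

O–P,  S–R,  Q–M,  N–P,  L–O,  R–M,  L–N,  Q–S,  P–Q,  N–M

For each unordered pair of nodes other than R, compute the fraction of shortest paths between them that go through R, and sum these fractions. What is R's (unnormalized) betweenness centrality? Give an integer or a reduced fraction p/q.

13/12

Pairs whose geodesics pass through R — S–M: 1/2; S–N: 1/3; S–L: 1/4.
All other pairs contribute 0.
Summing the contributions gives betweenness(R) = 13/12.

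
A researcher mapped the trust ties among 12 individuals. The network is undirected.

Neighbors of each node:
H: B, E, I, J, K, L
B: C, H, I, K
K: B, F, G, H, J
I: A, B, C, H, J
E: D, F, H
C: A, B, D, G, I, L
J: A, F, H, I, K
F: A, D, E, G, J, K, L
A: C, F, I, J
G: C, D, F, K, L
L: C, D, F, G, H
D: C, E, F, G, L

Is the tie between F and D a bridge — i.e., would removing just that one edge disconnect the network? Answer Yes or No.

Even without that edge, F still reaches D via F – G – D, so the network stays connected. Not a bridge.

No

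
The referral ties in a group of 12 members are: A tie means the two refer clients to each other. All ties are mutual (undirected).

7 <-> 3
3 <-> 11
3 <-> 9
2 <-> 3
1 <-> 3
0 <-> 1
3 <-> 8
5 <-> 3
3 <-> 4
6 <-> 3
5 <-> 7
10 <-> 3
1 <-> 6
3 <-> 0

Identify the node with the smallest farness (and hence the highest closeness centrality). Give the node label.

Farness (sum of distances to all others) for each node — 0:20, 1:19, 2:21, 3:11, 4:21, 5:20, 6:20, 7:20, 8:21, 9:21, 10:21, 11:21.
The smallest farness is 11, for 3, so 3 has the highest closeness.

3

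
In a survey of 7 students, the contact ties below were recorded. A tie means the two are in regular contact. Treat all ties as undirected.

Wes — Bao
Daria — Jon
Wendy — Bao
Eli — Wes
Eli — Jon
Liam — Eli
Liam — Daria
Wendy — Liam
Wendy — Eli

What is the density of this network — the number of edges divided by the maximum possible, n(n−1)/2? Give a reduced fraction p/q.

3/7

There are 9 edges and 7 nodes, so the maximum possible is C(7,2) = 21.
Density = 9/21 = 3/7.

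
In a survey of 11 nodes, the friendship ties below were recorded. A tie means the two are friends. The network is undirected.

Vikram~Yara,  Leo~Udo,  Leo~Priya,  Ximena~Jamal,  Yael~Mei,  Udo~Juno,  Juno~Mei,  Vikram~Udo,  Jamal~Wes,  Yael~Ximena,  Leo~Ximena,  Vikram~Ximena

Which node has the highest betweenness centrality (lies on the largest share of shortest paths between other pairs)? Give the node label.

Ximena

Unnormalized betweenness of each node: Jamal:9, Juno:10/3, Leo:71/6, Mei:7/3, Priya:0, Udo:10, Vikram:71/6, Wes:0, Ximena:74/3, Yael:6, Yara:0.
Ximena has the largest value, 74/3, making it the main broker — the node through which the most shortest paths run.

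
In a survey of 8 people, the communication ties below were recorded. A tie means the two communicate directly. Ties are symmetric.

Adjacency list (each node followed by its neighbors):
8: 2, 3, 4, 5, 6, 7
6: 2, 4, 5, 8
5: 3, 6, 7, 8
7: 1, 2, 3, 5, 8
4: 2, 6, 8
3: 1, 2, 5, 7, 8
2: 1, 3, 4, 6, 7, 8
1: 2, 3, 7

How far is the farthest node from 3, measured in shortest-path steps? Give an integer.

Distances from 3: 1:1, 2:1, 4:2, 5:1, 6:2, 7:1, 8:1.
The largest is 2 (to 4 and 6), so the eccentricity of 3 is 2.

2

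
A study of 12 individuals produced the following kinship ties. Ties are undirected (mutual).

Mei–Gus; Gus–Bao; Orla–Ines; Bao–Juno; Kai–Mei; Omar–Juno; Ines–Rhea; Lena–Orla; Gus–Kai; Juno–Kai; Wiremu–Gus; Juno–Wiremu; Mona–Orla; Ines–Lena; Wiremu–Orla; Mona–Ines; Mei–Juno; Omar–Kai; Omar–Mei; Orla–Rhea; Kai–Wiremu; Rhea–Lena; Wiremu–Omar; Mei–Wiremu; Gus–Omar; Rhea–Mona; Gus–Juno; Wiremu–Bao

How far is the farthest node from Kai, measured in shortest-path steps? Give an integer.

3

Distances from Kai: Bao:2, Gus:1, Ines:3, Juno:1, Lena:3, Mei:1, Mona:3, Omar:1, Orla:2, Rhea:3, Wiremu:1.
The largest is 3 (to Mona, Rhea, Lena, and Ines), so the eccentricity of Kai is 3.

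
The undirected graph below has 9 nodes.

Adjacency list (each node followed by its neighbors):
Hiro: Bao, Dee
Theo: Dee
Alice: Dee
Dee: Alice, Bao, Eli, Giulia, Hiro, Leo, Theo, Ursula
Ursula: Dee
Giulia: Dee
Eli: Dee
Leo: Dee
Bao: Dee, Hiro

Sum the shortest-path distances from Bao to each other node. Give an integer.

14

Distances from Bao: Alice:2, Dee:1, Eli:2, Giulia:2, Hiro:1, Leo:2, Theo:2, Ursula:2.
Sum = 2 + 1 + 2 + 2 + 1 + 2 + 2 + 2 = 14.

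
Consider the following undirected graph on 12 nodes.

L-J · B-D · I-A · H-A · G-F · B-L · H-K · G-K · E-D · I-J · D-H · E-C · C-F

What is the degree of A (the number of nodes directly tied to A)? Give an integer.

2

A is directly tied to H and I. That is 2 neighbors, so the degree of A is 2.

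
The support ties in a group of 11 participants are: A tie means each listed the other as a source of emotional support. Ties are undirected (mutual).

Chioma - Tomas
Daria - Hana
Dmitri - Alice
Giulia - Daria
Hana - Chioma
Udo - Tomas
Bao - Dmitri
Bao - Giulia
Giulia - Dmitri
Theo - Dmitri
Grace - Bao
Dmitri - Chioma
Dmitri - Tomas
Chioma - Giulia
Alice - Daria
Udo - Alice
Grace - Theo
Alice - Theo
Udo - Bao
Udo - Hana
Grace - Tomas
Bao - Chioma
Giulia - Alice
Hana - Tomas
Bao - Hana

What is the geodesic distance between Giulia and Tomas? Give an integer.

2

One shortest route is Giulia – Dmitri – Tomas, which uses 2 edges, and Giulia and Tomas are not directly tied, so nothing shorter exists. So d(Giulia,Tomas) = 2.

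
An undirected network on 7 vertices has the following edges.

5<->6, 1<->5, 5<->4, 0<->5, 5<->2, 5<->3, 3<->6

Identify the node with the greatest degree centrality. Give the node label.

5

Degrees — 0:1, 1:1, 2:1, 3:2, 4:1, 5:6, 6:2.
The maximum is 6, attained only by 5.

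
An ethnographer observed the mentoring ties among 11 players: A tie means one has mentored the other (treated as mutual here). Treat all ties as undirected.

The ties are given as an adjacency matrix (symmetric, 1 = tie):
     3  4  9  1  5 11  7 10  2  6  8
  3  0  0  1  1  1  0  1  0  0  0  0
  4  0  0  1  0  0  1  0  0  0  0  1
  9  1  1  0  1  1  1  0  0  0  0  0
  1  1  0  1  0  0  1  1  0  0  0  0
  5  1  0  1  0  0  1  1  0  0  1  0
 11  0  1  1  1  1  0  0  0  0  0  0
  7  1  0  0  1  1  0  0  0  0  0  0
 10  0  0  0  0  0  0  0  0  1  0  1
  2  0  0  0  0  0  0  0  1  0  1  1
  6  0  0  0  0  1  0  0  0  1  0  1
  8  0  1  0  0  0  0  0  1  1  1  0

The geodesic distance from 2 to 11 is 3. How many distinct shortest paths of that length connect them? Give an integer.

2

The shortest distance is 3. The length-3 paths are: 2–8–4–11; 2–6–5–11.
That gives 2 distinct shortest paths.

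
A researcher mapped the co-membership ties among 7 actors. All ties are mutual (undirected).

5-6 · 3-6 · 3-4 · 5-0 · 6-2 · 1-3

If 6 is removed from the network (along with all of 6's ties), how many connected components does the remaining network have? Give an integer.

Without 6, the remaining ties split the others into: {1, 3, 4}; {0, 5}; {2}.
That's 3 separate components.

3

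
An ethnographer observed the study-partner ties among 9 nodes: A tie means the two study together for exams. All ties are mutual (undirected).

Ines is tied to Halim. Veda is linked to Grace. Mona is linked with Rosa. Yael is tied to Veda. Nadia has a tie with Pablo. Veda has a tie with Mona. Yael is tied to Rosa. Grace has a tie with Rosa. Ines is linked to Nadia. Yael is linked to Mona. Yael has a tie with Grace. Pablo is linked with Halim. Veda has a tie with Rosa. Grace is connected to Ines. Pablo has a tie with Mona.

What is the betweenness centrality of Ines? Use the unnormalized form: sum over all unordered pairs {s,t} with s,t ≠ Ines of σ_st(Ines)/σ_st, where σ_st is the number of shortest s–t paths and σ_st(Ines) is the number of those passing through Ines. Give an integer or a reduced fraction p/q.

Pairs whose geodesics pass through Ines — Yael–Nadia: 1/2; Yael–Halim: 1/2; Rosa–Nadia: 1/2; Rosa–Halim: 1/2; Veda–Nadia: 1/2; Veda–Halim: 1/2; Grace–Pablo: 2/5; Grace–Nadia: 1; Grace–Halim: 1; Nadia–Halim: 1/2.
All other pairs contribute 0.
Summing the contributions gives betweenness(Ines) = 59/10.

59/10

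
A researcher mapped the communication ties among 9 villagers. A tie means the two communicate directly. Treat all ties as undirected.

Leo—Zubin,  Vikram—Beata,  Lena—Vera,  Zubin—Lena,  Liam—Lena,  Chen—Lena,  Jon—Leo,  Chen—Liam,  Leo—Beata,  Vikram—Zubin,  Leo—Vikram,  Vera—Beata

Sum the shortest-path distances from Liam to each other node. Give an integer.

Distances from Liam: Beata:3, Chen:1, Jon:4, Lena:1, Leo:3, Vera:2, Vikram:3, Zubin:2.
Sum = 3 + 1 + 4 + 1 + 3 + 2 + 3 + 2 = 19.

19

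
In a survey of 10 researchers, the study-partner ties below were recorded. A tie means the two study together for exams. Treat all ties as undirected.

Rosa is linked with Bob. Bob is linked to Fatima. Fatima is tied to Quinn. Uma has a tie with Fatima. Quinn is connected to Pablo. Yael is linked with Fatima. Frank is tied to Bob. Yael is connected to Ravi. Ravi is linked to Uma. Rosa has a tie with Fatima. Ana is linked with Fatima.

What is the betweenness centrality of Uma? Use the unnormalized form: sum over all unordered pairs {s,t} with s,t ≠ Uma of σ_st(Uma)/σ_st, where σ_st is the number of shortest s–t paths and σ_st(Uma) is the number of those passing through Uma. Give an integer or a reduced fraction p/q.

Pairs whose geodesics pass through Uma — Rosa–Ravi: 1/2; Quinn–Ravi: 1/2; Pablo–Ravi: 1/2; Fatima–Ravi: 1/2; Ana–Ravi: 1/2; Ravi–Bob: 1/2; Ravi–Frank: 1/2.
All other pairs contribute 0.
Summing the contributions gives betweenness(Uma) = 7/2.

7/2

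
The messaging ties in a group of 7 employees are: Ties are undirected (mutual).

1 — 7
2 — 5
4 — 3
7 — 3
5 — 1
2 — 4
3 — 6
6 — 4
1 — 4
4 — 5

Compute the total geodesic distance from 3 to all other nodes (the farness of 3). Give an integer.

9

Distances from 3: 1:2, 2:2, 4:1, 5:2, 6:1, 7:1.
Sum = 2 + 2 + 1 + 2 + 1 + 1 = 9.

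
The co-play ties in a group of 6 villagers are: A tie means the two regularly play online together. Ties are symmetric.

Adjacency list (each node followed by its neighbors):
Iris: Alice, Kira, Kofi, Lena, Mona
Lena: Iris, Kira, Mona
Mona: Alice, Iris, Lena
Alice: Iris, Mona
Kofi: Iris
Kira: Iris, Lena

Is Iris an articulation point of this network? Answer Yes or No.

Removing Iris leaves {Alice, Kira, Lena, and Mona} with no path to {Kofi}, so the network splits into 2 components. Iris is a cut vertex.

Yes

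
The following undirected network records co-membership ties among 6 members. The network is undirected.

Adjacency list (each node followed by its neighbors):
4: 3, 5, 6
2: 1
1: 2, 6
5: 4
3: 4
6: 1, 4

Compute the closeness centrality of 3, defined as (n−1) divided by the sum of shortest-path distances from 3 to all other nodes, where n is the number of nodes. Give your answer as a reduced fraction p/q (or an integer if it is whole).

5/12

Distances from 3: 1:3, 2:4, 4:1, 5:2, 6:2. Sum = 12.
n = 6, so closeness = 5/12.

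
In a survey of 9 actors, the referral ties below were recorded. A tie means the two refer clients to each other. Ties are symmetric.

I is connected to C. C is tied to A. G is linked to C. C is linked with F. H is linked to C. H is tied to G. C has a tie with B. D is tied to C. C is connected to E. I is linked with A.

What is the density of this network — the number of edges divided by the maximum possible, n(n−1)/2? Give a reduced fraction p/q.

There are 10 edges and 9 nodes, so the maximum possible is C(9,2) = 36.
Density = 10/36 = 5/18.

5/18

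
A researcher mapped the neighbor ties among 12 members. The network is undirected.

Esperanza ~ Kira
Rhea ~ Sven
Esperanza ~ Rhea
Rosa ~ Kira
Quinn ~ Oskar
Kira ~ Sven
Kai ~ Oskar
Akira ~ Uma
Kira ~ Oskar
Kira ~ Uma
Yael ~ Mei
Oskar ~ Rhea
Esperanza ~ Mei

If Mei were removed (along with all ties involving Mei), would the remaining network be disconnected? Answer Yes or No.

Removing Mei leaves {Akira, Esperanza, Kai, Kira, Oskar, Quinn, Rhea, Rosa, Sven, and Uma} with no path to {Yael}, so the network splits into 2 components. Mei is a cut vertex.

Yes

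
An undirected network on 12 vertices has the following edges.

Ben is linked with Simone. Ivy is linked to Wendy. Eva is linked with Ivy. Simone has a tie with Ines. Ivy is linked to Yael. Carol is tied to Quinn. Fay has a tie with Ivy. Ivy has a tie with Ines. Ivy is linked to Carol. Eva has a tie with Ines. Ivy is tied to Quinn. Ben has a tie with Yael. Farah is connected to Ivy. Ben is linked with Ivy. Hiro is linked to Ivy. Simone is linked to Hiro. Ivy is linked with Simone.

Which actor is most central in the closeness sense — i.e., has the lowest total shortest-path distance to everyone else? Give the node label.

Farness (sum of distances to all others) for each node — Ben:19, Carol:20, Eva:20, Farah:21, Fay:21, Hiro:20, Ines:19, Ivy:11, Quinn:20, Simone:18, Wendy:21, Yael:20.
The smallest farness is 11, for Ivy, so Ivy has the highest closeness.

Ivy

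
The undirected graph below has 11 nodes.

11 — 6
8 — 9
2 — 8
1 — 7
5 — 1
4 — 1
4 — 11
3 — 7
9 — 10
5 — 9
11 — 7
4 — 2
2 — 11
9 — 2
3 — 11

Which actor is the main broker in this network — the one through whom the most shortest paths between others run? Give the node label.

Unnormalized betweenness of each node: 1:35/6, 2:91/6, 3:0, 4:19/6, 5:7/2, 6:0, 7:11/3, 8:0, 9:73/6, 10:0, 11:35/2.
11 has the largest value, 35/2, making it the main broker — the node through which the most shortest paths run.

11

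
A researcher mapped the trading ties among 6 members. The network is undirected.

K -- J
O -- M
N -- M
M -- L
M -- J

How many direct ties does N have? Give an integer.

N is directly tied to M. That is 1 neighbor, so the degree of N is 1.

1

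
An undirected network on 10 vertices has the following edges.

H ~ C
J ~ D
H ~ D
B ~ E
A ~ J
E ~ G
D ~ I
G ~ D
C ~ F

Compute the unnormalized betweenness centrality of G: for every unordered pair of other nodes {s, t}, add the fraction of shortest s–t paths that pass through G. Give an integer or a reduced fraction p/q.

Pairs whose geodesics pass through G — I–B: 1; I–E: 1; B–D: 1; B–F: 1; B–H: 1; B–C: 1; B–J: 1; B–A: 1; D–E: 1; E–F: 1; E–H: 1; E–C: 1; E–J: 1; E–A: 1.
All other pairs contribute 0.
Summing the contributions gives betweenness(G) = 14.

14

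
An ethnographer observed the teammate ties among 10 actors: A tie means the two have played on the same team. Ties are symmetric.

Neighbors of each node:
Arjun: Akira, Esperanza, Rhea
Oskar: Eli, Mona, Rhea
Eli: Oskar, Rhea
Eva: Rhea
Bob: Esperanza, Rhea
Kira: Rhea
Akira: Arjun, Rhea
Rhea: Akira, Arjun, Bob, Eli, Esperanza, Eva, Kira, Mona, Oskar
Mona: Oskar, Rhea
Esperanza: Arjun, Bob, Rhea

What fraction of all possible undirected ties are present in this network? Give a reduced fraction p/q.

14/45

There are 14 edges and 10 nodes, so the maximum possible is C(10,2) = 45.
Density = 14/45.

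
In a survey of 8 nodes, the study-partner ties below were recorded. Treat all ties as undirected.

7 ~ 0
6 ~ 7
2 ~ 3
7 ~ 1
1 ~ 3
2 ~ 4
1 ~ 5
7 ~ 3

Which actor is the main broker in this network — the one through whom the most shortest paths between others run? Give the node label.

7

Unnormalized betweenness of each node: 0:0, 1:6, 2:6, 3:10, 4:0, 5:0, 6:0, 7:11.
7 has the largest value, 11, making it the main broker — the node through which the most shortest paths run.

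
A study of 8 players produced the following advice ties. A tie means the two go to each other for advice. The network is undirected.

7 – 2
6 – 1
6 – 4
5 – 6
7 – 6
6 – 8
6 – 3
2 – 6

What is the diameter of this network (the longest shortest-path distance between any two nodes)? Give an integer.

2

Eccentricity of each node (its greatest distance to any other): 1:2, 2:2, 3:2, 4:2, 5:2, 6:1, 7:2, 8:2.
The maximum eccentricity is 2, realized for instance by the pair 2–1 via 2 – 6 – 1. So the diameter is 2.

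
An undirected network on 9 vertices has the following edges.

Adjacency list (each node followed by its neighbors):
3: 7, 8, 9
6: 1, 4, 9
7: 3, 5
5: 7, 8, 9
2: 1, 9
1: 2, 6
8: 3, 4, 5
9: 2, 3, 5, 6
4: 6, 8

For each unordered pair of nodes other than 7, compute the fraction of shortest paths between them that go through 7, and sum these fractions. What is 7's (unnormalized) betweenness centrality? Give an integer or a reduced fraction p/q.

1/3

Pairs whose geodesics pass through 7 — 3–5: 1/3.
All other pairs contribute 0.
Summing the contributions gives betweenness(7) = 1/3.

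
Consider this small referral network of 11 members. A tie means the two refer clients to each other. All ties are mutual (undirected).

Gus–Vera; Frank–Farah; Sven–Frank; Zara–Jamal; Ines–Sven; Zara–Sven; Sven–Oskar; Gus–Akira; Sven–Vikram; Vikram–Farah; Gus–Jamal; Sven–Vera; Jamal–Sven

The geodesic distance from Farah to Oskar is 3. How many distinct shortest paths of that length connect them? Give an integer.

2

The shortest distance is 3. The length-3 paths are: Farah–Frank–Sven–Oskar; Farah–Vikram–Sven–Oskar.
That gives 2 distinct shortest paths.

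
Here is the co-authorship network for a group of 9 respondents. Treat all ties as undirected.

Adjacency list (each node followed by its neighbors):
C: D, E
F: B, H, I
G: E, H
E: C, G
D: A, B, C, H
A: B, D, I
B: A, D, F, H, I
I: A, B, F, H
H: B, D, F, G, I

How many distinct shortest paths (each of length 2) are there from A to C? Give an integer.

1

The shortest distance is 2, and the only length-2 path is A–D–C. So there is exactly 1 shortest path.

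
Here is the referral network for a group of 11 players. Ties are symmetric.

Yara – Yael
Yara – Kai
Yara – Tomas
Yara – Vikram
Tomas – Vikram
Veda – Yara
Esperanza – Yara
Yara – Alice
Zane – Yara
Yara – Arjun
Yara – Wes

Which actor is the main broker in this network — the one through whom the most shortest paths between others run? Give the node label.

Unnormalized betweenness of each node: Alice:0, Arjun:0, Esperanza:0, Kai:0, Tomas:0, Veda:0, Vikram:0, Wes:0, Yael:0, Yara:44, Zane:0.
Yara has the largest value, 44, making it the main broker — the node through which the most shortest paths run.

Yara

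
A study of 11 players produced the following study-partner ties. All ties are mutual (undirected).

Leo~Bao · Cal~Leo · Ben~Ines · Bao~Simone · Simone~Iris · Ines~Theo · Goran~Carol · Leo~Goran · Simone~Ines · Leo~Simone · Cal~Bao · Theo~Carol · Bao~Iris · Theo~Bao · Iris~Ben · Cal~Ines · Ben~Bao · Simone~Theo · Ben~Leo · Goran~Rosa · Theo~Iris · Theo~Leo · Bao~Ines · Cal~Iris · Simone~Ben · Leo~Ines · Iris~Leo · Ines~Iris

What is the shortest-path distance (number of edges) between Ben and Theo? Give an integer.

One shortest route is Ben – Bao – Theo, which uses 2 edges, and Ben and Theo are not directly tied, so nothing shorter exists. So d(Ben,Theo) = 2.

2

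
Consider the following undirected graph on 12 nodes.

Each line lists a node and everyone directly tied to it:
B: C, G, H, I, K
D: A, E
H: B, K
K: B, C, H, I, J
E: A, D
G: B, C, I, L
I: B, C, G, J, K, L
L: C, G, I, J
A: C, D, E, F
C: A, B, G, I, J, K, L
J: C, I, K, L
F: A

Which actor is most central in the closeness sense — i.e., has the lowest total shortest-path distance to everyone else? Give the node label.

Farness (sum of distances to all others) for each node — A:19, B:20, C:15, D:28, E:28, F:29, G:21, H:28, I:19, J:21, K:20, L:22.
The smallest farness is 15, for C, so C has the highest closeness.

C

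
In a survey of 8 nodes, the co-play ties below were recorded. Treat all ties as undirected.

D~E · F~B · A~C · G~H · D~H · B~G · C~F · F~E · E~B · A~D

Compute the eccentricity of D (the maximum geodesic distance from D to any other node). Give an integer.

2

Distances from D: A:1, B:2, C:2, E:1, F:2, G:2, H:1.
The largest is 2 (to C, G, B, and F), so the eccentricity of D is 2.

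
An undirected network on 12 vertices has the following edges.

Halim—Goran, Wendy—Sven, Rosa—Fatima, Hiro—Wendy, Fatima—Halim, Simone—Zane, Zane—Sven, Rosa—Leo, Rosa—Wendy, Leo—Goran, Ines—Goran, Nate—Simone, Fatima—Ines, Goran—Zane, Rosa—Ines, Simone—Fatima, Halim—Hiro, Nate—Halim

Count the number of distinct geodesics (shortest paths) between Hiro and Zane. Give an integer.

The shortest distance is 3. The length-3 paths are: Hiro–Halim–Goran–Zane; Hiro–Wendy–Sven–Zane.
That gives 2 distinct shortest paths.

2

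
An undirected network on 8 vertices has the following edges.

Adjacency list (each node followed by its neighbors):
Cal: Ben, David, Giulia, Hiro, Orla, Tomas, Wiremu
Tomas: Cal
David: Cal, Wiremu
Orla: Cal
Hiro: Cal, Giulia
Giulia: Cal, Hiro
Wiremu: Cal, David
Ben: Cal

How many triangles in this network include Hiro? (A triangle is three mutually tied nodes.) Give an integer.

Hiro's neighbors: Cal and Giulia.
Neighbor pairs that are themselves tied: Hiro–Cal–Giulia. Each forms one triangle with Hiro, for 1 in total.

1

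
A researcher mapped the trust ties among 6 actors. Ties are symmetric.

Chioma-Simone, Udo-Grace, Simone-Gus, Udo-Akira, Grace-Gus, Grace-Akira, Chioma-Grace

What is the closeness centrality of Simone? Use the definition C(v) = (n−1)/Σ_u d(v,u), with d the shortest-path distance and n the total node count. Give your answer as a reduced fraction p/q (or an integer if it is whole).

1/2

Distances from Simone: Akira:3, Chioma:1, Grace:2, Gus:1, Udo:3. Sum = 10.
n = 6, so closeness = 5/10 = 1/2.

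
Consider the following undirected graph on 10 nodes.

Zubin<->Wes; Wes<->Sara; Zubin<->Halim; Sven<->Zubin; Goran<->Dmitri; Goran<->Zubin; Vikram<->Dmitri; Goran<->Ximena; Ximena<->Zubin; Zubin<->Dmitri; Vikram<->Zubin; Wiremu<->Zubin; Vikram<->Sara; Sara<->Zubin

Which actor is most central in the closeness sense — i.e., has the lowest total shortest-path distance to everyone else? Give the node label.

Zubin

Farness (sum of distances to all others) for each node — Dmitri:15, Goran:15, Halim:17, Sara:15, Sven:17, Vikram:15, Wes:16, Wiremu:17, Ximena:16, Zubin:9.
The smallest farness is 9, for Zubin, so Zubin has the highest closeness.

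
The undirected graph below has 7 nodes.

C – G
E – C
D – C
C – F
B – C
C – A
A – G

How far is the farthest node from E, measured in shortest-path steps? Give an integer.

Distances from E: A:2, B:2, C:1, D:2, F:2, G:2.
The largest is 2 (to F, G, A, D, and B), so the eccentricity of E is 2.

2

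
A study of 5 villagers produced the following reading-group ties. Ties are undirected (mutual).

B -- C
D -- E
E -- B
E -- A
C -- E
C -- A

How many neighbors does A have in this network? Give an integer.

A is directly tied to C and E. That is 2 neighbors, so the degree of A is 2.

2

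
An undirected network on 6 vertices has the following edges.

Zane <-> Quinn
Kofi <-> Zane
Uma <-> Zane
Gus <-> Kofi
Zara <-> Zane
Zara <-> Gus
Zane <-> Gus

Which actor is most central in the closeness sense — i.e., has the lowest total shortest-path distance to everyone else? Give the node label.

Farness (sum of distances to all others) for each node — Gus:7, Kofi:8, Quinn:9, Uma:9, Zane:5, Zara:8.
The smallest farness is 5, for Zane, so Zane has the highest closeness.

Zane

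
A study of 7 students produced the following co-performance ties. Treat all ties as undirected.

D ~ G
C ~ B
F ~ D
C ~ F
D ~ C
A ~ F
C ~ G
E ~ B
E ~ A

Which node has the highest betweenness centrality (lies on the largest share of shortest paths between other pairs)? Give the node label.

Unnormalized betweenness of each node: A:3/2, B:5/2, C:11/2, D:1, E:1, F:7/2, G:0.
C has the largest value, 11/2, making it the main broker — the node through which the most shortest paths run.

C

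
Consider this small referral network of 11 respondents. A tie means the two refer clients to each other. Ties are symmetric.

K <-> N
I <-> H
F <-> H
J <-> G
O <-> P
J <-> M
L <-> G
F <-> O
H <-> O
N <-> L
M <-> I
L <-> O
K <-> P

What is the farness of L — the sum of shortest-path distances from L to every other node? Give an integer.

19

Distances from L: F:2, G:1, H:2, I:3, J:2, K:2, M:3, N:1, O:1, P:2.
Sum = 2 + 1 + 2 + 3 + 2 + 2 + 3 + 1 + 1 + 2 = 19.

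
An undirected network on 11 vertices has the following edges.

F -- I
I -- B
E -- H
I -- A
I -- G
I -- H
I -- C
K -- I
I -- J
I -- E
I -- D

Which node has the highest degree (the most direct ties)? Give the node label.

Degrees — A:1, B:1, C:1, D:1, E:2, F:1, G:1, H:2, I:10, J:1, K:1.
The maximum is 10, attained only by I.

I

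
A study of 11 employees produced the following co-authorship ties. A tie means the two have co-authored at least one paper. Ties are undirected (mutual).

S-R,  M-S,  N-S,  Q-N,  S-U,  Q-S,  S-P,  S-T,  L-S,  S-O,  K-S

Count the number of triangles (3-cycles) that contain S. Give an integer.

1

S's neighbors: K, L, M, N, O, P, Q, R, T, and U.
Neighbor pairs that are themselves tied: S–N–Q. Each forms one triangle with S, for 1 in total.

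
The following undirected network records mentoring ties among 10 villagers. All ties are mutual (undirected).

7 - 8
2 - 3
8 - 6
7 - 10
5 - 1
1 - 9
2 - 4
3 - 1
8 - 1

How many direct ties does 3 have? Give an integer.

3 is directly tied to 1 and 2. That is 2 neighbors, so the degree of 3 is 2.

2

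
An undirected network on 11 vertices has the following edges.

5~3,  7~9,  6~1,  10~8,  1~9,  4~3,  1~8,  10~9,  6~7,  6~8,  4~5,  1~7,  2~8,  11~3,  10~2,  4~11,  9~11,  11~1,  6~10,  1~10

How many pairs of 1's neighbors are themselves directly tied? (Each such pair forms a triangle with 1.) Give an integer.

7

1's neighbors: 6, 7, 8, 9, 10, and 11.
Neighbor pairs that are themselves tied: 1–6–7; 1–6–8; 1–6–10; 1–7–9; 1–8–10; 1–9–10; 1–9–11. Each forms one triangle with 1, for 7 in total.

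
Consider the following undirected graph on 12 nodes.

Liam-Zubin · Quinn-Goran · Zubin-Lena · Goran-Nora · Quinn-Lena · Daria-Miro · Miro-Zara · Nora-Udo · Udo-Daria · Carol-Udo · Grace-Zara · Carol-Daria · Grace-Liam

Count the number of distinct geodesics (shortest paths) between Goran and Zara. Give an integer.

The shortest distance is 5, and the only length-5 path is Goran–Nora–Udo–Daria–Miro–Zara. So there is exactly 1 shortest path.

1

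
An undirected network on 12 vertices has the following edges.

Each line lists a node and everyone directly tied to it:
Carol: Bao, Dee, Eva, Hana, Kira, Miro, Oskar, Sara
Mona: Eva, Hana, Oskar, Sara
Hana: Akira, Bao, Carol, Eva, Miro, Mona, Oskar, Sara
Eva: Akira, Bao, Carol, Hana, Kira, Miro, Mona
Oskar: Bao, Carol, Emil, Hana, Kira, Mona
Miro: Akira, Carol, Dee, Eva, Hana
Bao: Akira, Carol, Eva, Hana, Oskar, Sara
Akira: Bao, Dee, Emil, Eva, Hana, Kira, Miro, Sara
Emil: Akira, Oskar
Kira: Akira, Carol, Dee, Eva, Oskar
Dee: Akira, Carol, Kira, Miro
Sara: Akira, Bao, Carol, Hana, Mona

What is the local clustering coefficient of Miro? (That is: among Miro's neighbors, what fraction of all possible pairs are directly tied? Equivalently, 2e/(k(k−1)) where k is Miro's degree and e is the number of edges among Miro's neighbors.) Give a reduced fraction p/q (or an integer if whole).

7/10

Miro's neighbors: Akira, Carol, Dee, Eva, and Hana (k = 5).
Possible neighbor pairs: C(5,2) = 10. Edges among them: Akira–Dee, Akira–Eva, Akira–Hana, Carol–Dee, Carol–Eva, Carol–Hana, Eva–Hana → e = 7.
Clustering(Miro) = 7/10.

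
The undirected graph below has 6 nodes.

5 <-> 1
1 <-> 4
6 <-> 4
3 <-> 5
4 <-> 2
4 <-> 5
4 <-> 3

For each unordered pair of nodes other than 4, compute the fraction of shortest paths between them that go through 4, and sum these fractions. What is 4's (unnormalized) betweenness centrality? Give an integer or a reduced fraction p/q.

Pairs whose geodesics pass through 4 — 1–6: 1; 1–3: 1/2; 1–2: 1; 6–3: 1; 6–2: 1; 6–5: 1; 3–2: 1; 2–5: 1.
All other pairs contribute 0.
Summing the contributions gives betweenness(4) = 15/2.

15/2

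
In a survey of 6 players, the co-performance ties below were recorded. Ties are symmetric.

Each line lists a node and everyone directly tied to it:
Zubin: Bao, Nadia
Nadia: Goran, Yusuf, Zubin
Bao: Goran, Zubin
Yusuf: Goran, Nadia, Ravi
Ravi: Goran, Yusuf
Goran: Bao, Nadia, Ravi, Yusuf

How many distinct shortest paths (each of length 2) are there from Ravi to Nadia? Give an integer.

2

The shortest distance is 2. The length-2 paths are: Ravi–Yusuf–Nadia; Ravi–Goran–Nadia.
That gives 2 distinct shortest paths.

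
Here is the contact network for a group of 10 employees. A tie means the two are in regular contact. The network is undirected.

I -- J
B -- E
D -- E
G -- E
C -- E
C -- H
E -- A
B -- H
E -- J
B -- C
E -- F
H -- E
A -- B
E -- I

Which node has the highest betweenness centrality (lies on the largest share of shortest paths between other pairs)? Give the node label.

E

Unnormalized betweenness of each node: A:0, B:1, C:0, D:0, E:30, F:0, G:0, H:0, I:0, J:0.
E has the largest value, 30, making it the main broker — the node through which the most shortest paths run.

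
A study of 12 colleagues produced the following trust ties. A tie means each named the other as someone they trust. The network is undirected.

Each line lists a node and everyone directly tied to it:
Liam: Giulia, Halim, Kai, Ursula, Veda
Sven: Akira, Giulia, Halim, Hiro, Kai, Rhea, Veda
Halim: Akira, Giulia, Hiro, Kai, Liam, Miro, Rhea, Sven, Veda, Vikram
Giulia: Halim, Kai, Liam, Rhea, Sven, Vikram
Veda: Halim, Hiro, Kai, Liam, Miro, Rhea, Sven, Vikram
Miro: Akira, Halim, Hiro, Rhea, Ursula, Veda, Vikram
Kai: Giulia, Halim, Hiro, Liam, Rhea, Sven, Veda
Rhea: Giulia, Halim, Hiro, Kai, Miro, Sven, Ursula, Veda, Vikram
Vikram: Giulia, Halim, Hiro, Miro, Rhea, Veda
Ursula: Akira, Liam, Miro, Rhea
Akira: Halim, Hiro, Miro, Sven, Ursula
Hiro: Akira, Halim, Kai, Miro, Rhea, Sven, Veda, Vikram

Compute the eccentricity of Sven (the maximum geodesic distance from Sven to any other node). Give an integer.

Distances from Sven: Akira:1, Giulia:1, Halim:1, Hiro:1, Kai:1, Liam:2, Miro:2, Rhea:1, Ursula:2, Veda:1, Vikram:2.
The largest is 2 (to Vikram, Miro, Liam, and Ursula), so the eccentricity of Sven is 2.

2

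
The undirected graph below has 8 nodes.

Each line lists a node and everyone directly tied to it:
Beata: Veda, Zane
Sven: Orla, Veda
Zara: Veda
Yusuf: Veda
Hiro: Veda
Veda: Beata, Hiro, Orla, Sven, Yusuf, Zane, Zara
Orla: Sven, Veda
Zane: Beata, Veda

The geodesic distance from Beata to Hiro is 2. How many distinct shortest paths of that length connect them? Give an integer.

1

The shortest distance is 2, and the only length-2 path is Beata–Veda–Hiro. So there is exactly 1 shortest path.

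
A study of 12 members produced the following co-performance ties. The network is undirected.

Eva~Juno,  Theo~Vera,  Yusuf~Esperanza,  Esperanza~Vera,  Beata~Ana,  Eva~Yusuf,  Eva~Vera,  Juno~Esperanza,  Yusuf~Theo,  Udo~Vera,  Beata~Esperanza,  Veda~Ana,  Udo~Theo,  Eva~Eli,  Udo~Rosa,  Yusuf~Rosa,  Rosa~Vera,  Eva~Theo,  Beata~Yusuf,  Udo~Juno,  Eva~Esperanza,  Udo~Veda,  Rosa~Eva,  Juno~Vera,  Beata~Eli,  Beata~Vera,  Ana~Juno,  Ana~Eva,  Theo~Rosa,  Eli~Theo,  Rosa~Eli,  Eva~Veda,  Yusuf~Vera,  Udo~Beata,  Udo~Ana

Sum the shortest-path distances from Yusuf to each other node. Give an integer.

16

Distances from Yusuf: Ana:2, Beata:1, Eli:2, Esperanza:1, Eva:1, Juno:2, Rosa:1, Theo:1, Udo:2, Veda:2, Vera:1.
Sum = 2 + 1 + 2 + 1 + 1 + 2 + 1 + 1 + 2 + 2 + 1 = 16.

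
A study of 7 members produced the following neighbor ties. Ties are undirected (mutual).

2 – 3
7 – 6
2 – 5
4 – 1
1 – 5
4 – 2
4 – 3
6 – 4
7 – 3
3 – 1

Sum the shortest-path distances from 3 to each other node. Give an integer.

Distances from 3: 1:1, 2:1, 4:1, 5:2, 6:2, 7:1.
Sum = 1 + 1 + 1 + 2 + 2 + 1 = 8.

8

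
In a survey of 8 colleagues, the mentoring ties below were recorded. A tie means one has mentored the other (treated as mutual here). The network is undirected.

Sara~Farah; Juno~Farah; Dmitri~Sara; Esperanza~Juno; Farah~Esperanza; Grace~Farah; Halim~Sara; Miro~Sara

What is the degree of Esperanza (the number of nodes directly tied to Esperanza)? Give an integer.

2

Esperanza is directly tied to Farah and Juno. That is 2 neighbors, so the degree of Esperanza is 2.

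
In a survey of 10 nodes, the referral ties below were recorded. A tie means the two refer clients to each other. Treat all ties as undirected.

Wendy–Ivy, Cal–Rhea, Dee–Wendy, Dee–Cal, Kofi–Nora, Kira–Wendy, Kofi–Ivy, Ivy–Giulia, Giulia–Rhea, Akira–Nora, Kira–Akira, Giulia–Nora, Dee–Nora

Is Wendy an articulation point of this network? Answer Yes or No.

No

Even without Wendy, every remaining node can still reach every other (the residual graph is connected), so Wendy is not a cut vertex.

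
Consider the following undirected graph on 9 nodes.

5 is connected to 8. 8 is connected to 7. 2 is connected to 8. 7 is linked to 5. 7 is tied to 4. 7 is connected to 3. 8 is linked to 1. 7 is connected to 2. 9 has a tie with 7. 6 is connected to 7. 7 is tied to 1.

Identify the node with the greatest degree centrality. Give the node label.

Degrees — 1:2, 2:2, 3:1, 4:1, 5:2, 6:1, 7:8, 8:4, 9:1.
The maximum is 8, attained only by 7.

7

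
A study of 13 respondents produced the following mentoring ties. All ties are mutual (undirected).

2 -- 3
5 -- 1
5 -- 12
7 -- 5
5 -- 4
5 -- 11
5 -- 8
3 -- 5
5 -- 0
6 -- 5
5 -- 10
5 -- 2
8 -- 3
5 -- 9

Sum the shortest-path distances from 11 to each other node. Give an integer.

Distances from 11: 0:2, 1:2, 2:2, 3:2, 4:2, 5:1, 6:2, 7:2, 8:2, 9:2, 10:2, 12:2.
Sum = 2 + 2 + 2 + 2 + 2 + 1 + 2 + 2 + 2 + 2 + 2 + 2 = 23.

23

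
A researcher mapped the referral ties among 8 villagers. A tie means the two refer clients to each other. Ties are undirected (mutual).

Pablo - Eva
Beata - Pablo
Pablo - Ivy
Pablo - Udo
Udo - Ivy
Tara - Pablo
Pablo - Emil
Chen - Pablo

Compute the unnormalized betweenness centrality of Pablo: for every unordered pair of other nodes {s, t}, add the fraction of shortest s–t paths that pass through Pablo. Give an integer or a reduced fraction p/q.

20

Pairs whose geodesics pass through Pablo — Emil–Udo: 1; Emil–Beata: 1; Emil–Eva: 1; Emil–Tara: 1; Emil–Chen: 1; Emil–Ivy: 1; Udo–Beata: 1; Udo–Eva: 1; Udo–Tara: 1; Udo–Chen: 1; Beata–Eva: 1; Beata–Tara: 1; Beata–Chen: 1; Beata–Ivy: 1 … (+6 more pairs).
All other pairs contribute 0.
Summing the contributions gives betweenness(Pablo) = 20.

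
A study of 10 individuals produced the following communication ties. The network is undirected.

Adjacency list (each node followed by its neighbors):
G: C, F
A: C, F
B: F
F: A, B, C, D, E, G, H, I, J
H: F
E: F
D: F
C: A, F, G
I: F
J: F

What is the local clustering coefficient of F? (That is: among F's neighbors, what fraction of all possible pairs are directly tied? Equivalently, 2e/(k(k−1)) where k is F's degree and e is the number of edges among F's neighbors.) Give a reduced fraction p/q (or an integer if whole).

1/18

F's neighbors: A, B, C, D, E, G, H, I, and J (k = 9).
Possible neighbor pairs: C(9,2) = 36. Edges among them: A–C, C–G → e = 2.
Clustering(F) = 2/36 = 1/18.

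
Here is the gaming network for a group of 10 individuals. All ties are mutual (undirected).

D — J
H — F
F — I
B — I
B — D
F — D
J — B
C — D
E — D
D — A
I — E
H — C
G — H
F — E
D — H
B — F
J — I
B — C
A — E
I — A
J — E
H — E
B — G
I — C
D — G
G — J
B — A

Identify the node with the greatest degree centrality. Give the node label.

D

Degrees — A:4, B:7, C:4, D:8, E:6, F:5, G:4, H:5, I:6, J:5.
The maximum is 8, attained only by D.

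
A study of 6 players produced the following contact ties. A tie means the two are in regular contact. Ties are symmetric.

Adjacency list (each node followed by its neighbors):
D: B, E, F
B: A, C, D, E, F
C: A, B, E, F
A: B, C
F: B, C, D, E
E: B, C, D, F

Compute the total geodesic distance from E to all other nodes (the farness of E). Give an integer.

Distances from E: A:2, B:1, C:1, D:1, F:1.
Sum = 2 + 1 + 1 + 1 + 1 = 6.

6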